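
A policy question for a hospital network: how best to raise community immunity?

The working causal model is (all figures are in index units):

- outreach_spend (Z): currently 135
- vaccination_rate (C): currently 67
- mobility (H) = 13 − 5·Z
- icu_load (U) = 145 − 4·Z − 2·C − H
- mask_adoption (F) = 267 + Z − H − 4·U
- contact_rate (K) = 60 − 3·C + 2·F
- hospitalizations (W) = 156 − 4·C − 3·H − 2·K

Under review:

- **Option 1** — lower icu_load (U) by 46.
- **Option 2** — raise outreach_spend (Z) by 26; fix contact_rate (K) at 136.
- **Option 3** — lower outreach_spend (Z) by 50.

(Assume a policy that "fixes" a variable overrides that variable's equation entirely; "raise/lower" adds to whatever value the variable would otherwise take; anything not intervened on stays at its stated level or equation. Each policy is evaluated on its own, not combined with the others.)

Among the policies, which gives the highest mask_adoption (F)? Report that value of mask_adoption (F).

Option 1 (U − 46):
  Z = 135
  C = 67
  H = 13 − 5·135 = -662
  U = 145 − 4·135 − 2·67 − (-662) (−46 from intervention) = 87
  F = 267 + 135 − (-662) − 4·87 = 716
Option 2 (Z + 26, K := 136):
  Z = 135 + 26 = 161
  C = 67
  H = 13 − 5·161 = -792
  U = 145 − 4·161 − 2·67 − (-792) = 159
  F = 267 + 161 − (-792) − 4·159 = 584
Option 3 (Z − 50):
  Z = 135 − 50 = 85
  C = 67
  H = 13 − 5·85 = -412
  U = 145 − 4·85 − 2·67 − (-412) = 83
  F = 267 + 85 − (-412) − 4·83 = 432
Comparing — Option 1: F=716, Option 2: F=584, Option 3: F=432. Highest is 716 (Option 1).

716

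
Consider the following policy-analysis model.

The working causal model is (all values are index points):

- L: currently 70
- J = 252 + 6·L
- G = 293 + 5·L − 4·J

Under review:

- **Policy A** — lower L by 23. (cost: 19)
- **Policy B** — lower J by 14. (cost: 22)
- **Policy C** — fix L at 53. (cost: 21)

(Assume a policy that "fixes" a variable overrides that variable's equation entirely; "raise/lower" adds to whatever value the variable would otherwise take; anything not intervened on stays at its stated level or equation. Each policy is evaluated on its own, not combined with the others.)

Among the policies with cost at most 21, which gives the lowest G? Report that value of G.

-1722

Policy A (L − 23):
  L = 70 − 23 = 47
  J = 252 + 6·47 = 534
  G = 293 + 5·47 − 4·534 = -1608
Policy C (L := 53):
  L = 53
  J = 252 + 6·53 = 570
  G = 293 + 5·53 − 4·570 = -1722
Comparing — Policy A: G=-1608, Policy C: G=-1722. Lowest is -1722 (Policy C).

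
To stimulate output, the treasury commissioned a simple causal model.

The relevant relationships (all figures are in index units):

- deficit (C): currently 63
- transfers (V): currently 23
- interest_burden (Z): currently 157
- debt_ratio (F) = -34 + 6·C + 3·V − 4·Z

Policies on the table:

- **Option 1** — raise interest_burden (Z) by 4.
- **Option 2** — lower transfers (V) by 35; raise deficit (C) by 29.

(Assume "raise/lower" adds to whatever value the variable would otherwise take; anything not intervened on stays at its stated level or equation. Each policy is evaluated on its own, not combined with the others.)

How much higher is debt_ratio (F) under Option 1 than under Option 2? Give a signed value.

-85

Option 1 (Z + 4):
  C = 63
  V = 23
  Z = 157 + 4 = 161
  F = -34 + 6·63 + 3·23 − 4·161 = -231
Option 2 (V − 35, C + 29):
  C = 63 + 29 = 92
  V = 23 − 35 = -12
  Z = 157
  F = -34 + 6·92 + 3·(-12) − 4·157 = -146
F: -231 − (-146) = -85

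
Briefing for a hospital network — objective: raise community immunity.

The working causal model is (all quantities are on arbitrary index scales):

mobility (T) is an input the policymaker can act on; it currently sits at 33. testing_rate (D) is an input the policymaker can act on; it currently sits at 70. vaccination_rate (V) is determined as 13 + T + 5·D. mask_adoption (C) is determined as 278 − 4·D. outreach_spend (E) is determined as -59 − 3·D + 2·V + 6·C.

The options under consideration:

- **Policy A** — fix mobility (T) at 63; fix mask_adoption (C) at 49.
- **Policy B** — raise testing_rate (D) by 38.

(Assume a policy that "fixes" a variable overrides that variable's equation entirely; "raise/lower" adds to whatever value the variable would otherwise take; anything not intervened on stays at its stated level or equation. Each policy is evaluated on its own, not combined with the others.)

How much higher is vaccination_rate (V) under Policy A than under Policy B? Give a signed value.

Policy A (T := 63, C := 49):
  T = 63
  D = 70
  V = 13 + 63 + 5·70 = 426
Policy B (D + 38):
  T = 33
  D = 70 + 38 = 108
  V = 13 + 33 + 5·108 = 586
V: 426 − 586 = -160

-160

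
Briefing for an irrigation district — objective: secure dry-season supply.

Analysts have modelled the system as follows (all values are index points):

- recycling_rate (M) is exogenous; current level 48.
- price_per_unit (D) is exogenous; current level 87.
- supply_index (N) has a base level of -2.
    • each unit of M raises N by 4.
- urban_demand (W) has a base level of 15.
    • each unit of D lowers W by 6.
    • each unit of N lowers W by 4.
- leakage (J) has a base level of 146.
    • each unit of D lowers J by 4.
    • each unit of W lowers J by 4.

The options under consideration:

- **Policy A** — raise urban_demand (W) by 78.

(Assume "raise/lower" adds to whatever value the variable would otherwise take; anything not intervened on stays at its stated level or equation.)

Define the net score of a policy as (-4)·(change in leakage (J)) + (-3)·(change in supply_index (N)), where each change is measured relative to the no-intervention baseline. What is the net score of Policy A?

1248

Baseline:
  M = 48
  D = 87
  N = -2 + 4·48 = 190
  W = 15 − 6·87 − 4·190 = -1267
  J = 146 − 4·87 − 4·(-1267) = 4866
Policy A (W + 78):
  M = 48
  D = 87
  N = -2 + 4·48 = 190
  W = 15 − 6·87 − 4·190 (+78 from intervention) = -1189
  J = 146 − 4·87 − 4·(-1189) = 4554
ΔJ = 4554 − 4866 = -312; ΔN = 190 − 190 = 0
Score = (-4)·(-312) + (-3)·0 = 1248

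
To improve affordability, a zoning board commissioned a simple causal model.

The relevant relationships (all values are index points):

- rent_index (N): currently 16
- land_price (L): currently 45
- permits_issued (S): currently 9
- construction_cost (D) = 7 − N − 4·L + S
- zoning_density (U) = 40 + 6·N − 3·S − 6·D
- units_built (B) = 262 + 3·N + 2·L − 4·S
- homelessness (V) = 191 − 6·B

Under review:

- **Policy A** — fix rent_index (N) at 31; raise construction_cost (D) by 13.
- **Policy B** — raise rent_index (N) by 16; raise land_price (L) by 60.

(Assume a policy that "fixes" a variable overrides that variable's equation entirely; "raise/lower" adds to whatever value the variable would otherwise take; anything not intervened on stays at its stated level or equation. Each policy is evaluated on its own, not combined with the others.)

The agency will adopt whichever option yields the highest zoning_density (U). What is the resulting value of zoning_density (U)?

Policy A (N := 31, D + 13):
  N = 31
  L = 45
  S = 9
  D = 7 − 31 − 4·45 + 9 (+13 from intervention) = -182
  U = 40 + 6·31 − 3·9 − 6·(-182) = 1291
Policy B (N + 16, L + 60):
  N = 16 + 16 = 32
  L = 45 + 60 = 105
  S = 9
  D = 7 − 32 − 4·105 + 9 = -436
  U = 40 + 6·32 − 3·9 − 6·(-436) = 2821
Comparing — Policy A: U=1291, Policy B: U=2821. Highest is 2821 (Policy B).

2821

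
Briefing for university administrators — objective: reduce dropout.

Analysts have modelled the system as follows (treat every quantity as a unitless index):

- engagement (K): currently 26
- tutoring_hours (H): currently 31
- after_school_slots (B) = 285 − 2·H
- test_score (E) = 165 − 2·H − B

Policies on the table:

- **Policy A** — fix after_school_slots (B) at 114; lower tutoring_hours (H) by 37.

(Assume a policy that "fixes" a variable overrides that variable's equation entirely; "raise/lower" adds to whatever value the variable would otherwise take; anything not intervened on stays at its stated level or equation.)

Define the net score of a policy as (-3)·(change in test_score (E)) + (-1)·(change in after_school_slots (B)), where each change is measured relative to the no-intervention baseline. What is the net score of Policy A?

-440

Baseline:
  H = 31
  B = 285 − 2·31 = 223
  E = 165 − 2·31 − 223 = -120
Policy A (B := 114, H − 37):
  H = 31 − 37 = -6
  B = 114
  E = 165 − 2·(-6) − 114 = 63
ΔE = 63 − (-120) = 183; ΔB = 114 − 223 = -109
Score = (-3)·183 + (-1)·(-109) = -440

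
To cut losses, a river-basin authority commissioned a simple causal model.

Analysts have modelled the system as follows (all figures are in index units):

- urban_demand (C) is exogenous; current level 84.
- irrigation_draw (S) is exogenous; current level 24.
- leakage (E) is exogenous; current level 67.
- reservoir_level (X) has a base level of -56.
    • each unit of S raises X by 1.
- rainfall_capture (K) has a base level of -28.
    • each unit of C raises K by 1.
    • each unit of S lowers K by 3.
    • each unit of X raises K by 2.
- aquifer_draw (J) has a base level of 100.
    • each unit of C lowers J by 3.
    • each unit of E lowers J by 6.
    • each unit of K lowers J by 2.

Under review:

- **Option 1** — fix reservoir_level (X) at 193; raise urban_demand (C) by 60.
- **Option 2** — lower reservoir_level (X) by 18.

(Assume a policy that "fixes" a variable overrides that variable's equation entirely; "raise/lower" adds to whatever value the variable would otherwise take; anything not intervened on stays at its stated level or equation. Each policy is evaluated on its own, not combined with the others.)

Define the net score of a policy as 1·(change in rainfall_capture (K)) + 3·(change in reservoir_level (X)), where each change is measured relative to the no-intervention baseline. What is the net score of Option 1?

1185

Baseline:
  C = 84
  S = 24
  X = -56 + 24 = -32
  K = -28 + 84 − 3·24 + 2·(-32) = -80
Option 1 (X := 193, C + 60):
  C = 84 + 60 = 144
  S = 24
  X = 193
  K = -28 + 144 − 3·24 + 2·193 = 430
ΔK = 430 − (-80) = 510; ΔX = 193 − (-32) = 225
Score = 1·510 + 3·225 = 1185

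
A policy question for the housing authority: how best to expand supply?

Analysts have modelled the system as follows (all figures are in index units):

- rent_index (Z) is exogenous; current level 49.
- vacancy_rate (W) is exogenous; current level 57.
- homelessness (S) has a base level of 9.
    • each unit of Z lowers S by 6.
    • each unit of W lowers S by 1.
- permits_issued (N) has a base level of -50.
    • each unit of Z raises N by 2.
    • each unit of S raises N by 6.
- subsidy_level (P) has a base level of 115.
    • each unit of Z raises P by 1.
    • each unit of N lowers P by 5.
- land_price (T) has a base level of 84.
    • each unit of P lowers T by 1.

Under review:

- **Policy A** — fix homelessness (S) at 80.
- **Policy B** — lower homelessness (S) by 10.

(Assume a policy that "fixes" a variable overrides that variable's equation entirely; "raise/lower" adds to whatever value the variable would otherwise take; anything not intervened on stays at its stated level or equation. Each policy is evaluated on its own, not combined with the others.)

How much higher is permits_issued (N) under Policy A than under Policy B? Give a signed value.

Policy A (S := 80):
  Z = 49
  W = 57
  S = 80
  N = -50 + 2·49 + 6·80 = 528
Policy B (S − 10):
  Z = 49
  W = 57
  S = 9 − 6·49 − 57 (−10 from intervention) = -352
  N = -50 + 2·49 + 6·(-352) = -2064
N: 528 − (-2064) = 2592

2592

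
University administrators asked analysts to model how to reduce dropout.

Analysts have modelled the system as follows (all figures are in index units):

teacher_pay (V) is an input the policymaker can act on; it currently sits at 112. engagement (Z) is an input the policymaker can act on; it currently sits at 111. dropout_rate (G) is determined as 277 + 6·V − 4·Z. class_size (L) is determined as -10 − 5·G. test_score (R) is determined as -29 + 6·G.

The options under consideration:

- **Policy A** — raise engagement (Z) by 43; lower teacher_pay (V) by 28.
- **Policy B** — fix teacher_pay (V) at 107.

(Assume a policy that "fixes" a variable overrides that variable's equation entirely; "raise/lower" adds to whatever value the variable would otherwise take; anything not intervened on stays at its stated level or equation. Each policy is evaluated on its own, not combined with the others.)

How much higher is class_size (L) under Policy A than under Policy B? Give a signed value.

Policy A (Z + 43, V − 28):
  V = 112 − 28 = 84
  Z = 111 + 43 = 154
  G = 277 + 6·84 − 4·154 = 165
  L = -10 − 5·165 = -835
Policy B (V := 107):
  V = 107
  Z = 111
  G = 277 + 6·107 − 4·111 = 475
  L = -10 − 5·475 = -2385
L: -835 − (-2385) = 1550

1550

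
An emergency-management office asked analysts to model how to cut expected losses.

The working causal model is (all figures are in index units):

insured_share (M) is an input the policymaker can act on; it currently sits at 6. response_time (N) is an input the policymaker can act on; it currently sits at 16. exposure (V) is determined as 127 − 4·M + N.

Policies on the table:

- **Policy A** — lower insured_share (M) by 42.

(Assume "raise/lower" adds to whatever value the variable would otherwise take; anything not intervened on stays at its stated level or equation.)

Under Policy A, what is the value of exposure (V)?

Policy A (M − 42):
  M = 6 − 42 = -36
  N = 16
  V = 127 − 4·(-36) + 16 = 287

287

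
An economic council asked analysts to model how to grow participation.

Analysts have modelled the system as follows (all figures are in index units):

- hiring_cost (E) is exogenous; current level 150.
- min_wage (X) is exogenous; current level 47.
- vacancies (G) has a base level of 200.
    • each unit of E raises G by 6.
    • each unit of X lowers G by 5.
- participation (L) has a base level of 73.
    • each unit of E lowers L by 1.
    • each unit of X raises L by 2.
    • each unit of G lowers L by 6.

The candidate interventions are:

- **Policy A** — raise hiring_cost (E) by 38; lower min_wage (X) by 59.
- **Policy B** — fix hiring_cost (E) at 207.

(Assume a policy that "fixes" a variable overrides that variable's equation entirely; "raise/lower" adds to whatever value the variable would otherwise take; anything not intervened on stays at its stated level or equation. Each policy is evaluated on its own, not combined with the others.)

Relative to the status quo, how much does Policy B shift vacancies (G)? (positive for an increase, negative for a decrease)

Baseline:
  E = 150
  X = 47
  G = 200 + 6·150 − 5·47 = 865
Policy B (E := 207):
  E = 207
  X = 47
  G = 200 + 6·207 − 5·47 = 1207
Change in G: 1207 − 865 = 342

342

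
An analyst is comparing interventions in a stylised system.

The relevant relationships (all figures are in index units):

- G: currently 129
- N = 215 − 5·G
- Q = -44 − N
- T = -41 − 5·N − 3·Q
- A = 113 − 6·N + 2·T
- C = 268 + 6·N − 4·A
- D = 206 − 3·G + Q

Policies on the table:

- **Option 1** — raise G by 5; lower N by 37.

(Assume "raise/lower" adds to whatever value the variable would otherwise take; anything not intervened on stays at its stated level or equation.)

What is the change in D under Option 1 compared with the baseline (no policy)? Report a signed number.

Baseline:
  G = 129
  N = 215 − 5·129 = -430
  Q = -44 − (-430) = 386
  D = 206 − 3·129 + 386 = 205
Option 1 (G + 5, N − 37):
  G = 129 + 5 = 134
  N = 215 − 5·134 (−37 from intervention) = -492
  Q = -44 − (-492) = 448
  D = 206 − 3·134 + 448 = 252
Change in D: 252 − 205 = 47

47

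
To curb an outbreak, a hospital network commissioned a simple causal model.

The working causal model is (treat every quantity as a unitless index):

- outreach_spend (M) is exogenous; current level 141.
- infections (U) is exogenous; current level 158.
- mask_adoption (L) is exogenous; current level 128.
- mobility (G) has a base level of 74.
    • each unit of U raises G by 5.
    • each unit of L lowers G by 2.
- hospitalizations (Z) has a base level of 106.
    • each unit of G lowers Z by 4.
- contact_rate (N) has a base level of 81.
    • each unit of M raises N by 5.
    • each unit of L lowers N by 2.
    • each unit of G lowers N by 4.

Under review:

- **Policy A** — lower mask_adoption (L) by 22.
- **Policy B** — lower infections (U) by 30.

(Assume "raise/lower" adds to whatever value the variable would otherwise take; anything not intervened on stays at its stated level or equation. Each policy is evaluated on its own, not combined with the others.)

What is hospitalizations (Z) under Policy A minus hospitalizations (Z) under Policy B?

Policy A (L − 22):
  U = 158
  L = 128 − 22 = 106
  G = 74 + 5·158 − 2·106 = 652
  Z = 106 − 4·652 = -2502
Policy B (U − 30):
  U = 158 − 30 = 128
  L = 128
  G = 74 + 5·128 − 2·128 = 458
  Z = 106 − 4·458 = -1726
Z: -2502 − (-1726) = -776

-776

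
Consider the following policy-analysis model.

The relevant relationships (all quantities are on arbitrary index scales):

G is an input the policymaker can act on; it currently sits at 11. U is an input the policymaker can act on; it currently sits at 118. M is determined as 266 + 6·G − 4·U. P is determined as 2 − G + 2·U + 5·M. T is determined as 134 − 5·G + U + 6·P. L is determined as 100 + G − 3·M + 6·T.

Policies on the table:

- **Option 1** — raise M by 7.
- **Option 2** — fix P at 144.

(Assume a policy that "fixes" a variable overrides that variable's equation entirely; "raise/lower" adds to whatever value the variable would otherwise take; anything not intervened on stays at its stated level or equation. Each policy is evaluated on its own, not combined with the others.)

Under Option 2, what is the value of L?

Option 2 (P := 144):
  G = 11
  U = 118
  M = 266 + 6·11 − 4·118 = -140
  P = 144
  T = 134 − 5·11 + 118 + 6·144 = 1061
  L = 100 + 11 − 3·(-140) + 6·1061 = 6897

6897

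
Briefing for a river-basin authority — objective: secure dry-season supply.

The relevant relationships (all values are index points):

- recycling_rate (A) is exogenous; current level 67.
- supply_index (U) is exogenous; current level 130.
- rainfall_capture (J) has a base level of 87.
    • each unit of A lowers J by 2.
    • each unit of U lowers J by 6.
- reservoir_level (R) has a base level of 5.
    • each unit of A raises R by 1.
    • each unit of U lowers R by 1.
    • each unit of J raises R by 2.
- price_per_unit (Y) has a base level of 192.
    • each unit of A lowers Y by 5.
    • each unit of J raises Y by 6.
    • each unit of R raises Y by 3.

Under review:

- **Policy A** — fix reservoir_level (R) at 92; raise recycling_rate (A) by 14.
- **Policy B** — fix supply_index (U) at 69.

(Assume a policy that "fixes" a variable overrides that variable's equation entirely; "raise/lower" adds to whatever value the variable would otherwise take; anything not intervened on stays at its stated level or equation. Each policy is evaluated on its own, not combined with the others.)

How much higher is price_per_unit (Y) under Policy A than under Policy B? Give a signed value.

Policy A (R := 92, A + 14):
  A = 67 + 14 = 81
  U = 130
  J = 87 − 2·81 − 6·130 = -855
  R = 92
  Y = 192 − 5·81 + 6·(-855) + 3·92 = -5067
Policy B (U := 69):
  A = 67
  U = 69
  J = 87 − 2·67 − 6·69 = -461
  R = 5 + 67 − 69 + 2·(-461) = -919
  Y = 192 − 5·67 + 6·(-461) + 3·(-919) = -5666
Y: -5067 − (-5666) = 599

599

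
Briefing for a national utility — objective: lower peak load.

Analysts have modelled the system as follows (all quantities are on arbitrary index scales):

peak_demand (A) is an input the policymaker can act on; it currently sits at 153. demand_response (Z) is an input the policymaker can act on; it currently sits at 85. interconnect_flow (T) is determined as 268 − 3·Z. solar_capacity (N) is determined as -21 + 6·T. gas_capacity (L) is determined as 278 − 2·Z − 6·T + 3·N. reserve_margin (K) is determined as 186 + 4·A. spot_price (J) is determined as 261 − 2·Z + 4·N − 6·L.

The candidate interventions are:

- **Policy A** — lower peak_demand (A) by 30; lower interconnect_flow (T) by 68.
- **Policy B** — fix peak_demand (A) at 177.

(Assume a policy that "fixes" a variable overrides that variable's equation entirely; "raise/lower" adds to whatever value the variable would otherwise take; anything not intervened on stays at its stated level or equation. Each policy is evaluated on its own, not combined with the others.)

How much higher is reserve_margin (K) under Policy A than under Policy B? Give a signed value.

Policy A (A − 30, T − 68):
  A = 153 − 30 = 123
  K = 186 + 4·123 = 678
Policy B (A := 177):
  A = 177
  K = 186 + 4·177 = 894
K: 678 − 894 = -216

-216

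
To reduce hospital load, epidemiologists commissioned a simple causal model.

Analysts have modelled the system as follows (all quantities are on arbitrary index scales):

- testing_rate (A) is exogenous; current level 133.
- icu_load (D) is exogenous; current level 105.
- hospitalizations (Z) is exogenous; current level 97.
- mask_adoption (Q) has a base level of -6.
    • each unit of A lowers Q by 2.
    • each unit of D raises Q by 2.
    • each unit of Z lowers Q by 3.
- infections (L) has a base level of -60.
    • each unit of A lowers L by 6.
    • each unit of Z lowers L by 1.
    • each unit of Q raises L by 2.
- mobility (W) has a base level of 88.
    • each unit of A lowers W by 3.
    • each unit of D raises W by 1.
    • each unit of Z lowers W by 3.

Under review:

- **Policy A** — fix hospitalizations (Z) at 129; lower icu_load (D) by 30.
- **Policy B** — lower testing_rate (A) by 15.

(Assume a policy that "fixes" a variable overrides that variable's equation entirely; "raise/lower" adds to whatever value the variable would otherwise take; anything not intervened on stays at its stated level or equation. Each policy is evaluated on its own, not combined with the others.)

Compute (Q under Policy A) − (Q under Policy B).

-186

Policy A (Z := 129, D − 30):
  A = 133
  D = 105 − 30 = 75
  Z = 129
  Q = -6 − 2·133 + 2·75 − 3·129 = -509
Policy B (A − 15):
  A = 133 − 15 = 118
  D = 105
  Z = 97
  Q = -6 − 2·118 + 2·105 − 3·97 = -323
Q: -509 − (-323) = -186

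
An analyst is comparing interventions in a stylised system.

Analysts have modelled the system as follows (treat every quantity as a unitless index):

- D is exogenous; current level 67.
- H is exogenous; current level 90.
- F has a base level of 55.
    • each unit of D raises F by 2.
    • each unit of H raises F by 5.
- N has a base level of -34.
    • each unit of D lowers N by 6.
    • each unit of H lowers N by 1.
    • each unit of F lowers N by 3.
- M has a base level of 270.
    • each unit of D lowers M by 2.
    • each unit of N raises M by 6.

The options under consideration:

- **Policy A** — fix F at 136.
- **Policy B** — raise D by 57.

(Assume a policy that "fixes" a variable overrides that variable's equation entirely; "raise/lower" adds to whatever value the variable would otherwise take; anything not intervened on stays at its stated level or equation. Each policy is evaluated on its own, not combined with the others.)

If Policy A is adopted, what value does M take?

-5468

Policy A (F := 136):
  D = 67
  H = 90
  F = 136
  N = -34 − 6·67 − 90 − 3·136 = -934
  M = 270 − 2·67 + 6·(-934) = -5468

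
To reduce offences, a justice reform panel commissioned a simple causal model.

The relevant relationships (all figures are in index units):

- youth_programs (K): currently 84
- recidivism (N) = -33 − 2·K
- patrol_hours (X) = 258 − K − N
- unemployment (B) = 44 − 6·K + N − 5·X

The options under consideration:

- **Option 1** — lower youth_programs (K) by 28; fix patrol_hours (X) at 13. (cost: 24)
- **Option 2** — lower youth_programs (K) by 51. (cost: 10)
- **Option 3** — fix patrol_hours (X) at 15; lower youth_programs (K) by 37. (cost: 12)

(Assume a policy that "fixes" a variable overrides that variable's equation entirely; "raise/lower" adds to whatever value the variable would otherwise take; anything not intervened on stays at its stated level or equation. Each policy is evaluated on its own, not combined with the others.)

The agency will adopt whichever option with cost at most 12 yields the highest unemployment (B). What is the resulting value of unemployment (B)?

-440

Option 2 (K − 51):
  K = 84 − 51 = 33
  N = -33 − 2·33 = -99
  X = 258 − 33 − (-99) = 324
  B = 44 − 6·33 + (-99) − 5·324 = -1873
Option 3 (X := 15, K − 37):
  K = 84 − 37 = 47
  N = -33 − 2·47 = -127
  X = 15
  B = 44 − 6·47 + (-127) − 5·15 = -440
Comparing — Option 2: B=-1873, Option 3: B=-440. Highest is -440 (Option 3).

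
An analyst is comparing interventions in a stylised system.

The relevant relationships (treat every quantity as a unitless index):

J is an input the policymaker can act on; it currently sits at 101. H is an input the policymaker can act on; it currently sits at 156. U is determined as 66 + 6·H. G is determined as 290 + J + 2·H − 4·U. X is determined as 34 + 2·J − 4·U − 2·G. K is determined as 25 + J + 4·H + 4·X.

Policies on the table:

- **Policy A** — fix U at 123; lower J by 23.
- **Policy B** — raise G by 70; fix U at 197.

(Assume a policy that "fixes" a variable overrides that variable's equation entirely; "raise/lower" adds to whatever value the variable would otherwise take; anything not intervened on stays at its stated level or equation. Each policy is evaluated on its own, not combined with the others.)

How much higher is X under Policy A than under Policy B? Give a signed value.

Policy A (U := 123, J − 23):
  J = 101 − 23 = 78
  H = 156
  U = 123
  G = 290 + 78 + 2·156 − 4·123 = 188
  X = 34 + 2·78 − 4·123 − 2·188 = -678
Policy B (G + 70, U := 197):
  J = 101
  H = 156
  U = 197
  G = 290 + 101 + 2·156 − 4·197 (+70 from intervention) = -15
  X = 34 + 2·101 − 4·197 − 2·(-15) = -522
X: -678 − (-522) = -156

-156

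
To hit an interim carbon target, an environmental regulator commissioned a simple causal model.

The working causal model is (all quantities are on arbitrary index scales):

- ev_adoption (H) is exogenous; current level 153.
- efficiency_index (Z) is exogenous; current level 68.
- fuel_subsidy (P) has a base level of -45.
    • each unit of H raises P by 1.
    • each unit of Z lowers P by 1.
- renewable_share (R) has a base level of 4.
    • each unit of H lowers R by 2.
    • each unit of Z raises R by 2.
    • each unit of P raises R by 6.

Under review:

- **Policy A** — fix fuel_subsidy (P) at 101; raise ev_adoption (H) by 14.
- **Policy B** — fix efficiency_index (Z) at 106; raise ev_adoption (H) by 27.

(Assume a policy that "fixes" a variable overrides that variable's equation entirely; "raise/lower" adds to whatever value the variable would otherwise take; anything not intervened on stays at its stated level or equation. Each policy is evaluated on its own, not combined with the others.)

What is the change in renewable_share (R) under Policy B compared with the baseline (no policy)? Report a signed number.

Baseline:
  H = 153
  Z = 68
  P = -45 + 153 − 68 = 40
  R = 4 − 2·153 + 2·68 + 6·40 = 74
Policy B (Z := 106, H + 27):
  H = 153 + 27 = 180
  Z = 106
  P = -45 + 180 − 106 = 29
  R = 4 − 2·180 + 2·106 + 6·29 = 30
Change in R: 30 − 74 = -44

-44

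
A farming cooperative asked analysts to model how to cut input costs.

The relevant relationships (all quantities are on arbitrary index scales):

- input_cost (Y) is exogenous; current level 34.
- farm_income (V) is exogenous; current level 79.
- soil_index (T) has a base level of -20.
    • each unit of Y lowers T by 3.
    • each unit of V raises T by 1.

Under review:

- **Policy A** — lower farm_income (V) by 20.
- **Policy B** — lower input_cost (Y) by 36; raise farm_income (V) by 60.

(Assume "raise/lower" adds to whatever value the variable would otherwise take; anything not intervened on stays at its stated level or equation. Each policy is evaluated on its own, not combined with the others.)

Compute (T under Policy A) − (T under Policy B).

-188

Policy A (V − 20):
  Y = 34
  V = 79 − 20 = 59
  T = -20 − 3·34 + 59 = -63
Policy B (Y − 36, V + 60):
  Y = 34 − 36 = -2
  V = 79 + 60 = 139
  T = -20 − 3·(-2) + 139 = 125
T: -63 − 125 = -188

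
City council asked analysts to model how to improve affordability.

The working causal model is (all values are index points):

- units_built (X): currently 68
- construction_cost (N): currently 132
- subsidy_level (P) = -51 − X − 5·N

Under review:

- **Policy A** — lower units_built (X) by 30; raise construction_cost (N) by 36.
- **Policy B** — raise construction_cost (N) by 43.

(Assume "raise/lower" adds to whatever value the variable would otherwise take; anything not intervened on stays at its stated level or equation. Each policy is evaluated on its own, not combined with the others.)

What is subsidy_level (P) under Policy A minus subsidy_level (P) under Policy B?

Policy A (X − 30, N + 36):
  X = 68 − 30 = 38
  N = 132 + 36 = 168
  P = -51 − 38 − 5·168 = -929
Policy B (N + 43):
  X = 68
  N = 132 + 43 = 175
  P = -51 − 68 − 5·175 = -994
P: -929 − (-994) = 65

65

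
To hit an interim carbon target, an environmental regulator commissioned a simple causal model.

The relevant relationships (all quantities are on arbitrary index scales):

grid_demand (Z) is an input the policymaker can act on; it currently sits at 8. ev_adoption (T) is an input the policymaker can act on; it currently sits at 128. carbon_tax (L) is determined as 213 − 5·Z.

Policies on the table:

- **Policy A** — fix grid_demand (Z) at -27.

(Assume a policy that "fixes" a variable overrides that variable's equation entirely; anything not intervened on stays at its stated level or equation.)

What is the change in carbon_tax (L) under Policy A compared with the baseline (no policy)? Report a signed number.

Baseline:
  Z = 8
  L = 213 − 5·8 = 173
Policy A (Z := -27):
  Z = -27
  L = 213 − 5·(-27) = 348
Change in L: 348 − 173 = 175

175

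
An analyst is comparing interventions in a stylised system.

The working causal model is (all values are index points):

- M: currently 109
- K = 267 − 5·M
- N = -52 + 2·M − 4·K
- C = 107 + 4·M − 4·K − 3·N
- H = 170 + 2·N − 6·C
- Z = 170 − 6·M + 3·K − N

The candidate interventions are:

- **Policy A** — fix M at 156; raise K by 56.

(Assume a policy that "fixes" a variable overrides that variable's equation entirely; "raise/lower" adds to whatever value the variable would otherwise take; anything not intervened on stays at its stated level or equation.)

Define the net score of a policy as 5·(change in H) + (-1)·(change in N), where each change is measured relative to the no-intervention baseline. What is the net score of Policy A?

53070

Baseline:
  M = 109
  K = 267 − 5·109 = -278
  N = -52 + 2·109 − 4·(-278) = 1278
  C = 107 + 4·109 − 4·(-278) − 3·1278 = -2179
  H = 170 + 2·1278 − 6·(-2179) = 15800
Policy A (M := 156, K + 56):
  M = 156
  K = 267 − 5·156 (+56 from intervention) = -457
  N = -52 + 2·156 − 4·(-457) = 2088
  C = 107 + 4·156 − 4·(-457) − 3·2088 = -3705
  H = 170 + 2·2088 − 6·(-3705) = 26576
ΔH = 26576 − 15800 = 10776; ΔN = 2088 − 1278 = 810
Score = 5·10776 + (-1)·810 = 53070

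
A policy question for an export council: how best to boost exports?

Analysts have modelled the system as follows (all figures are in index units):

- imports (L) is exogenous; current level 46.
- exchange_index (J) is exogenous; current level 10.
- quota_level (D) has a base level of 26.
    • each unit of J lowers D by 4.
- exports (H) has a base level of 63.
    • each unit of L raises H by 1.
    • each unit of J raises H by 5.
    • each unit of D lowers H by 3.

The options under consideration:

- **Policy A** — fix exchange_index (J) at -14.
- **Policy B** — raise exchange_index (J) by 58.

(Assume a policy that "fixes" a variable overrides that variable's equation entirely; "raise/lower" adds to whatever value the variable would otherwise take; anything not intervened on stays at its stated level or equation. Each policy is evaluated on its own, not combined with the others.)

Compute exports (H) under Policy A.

Policy A (J := -14):
  L = 46
  J = -14
  D = 26 − 4·(-14) = 82
  H = 63 + 46 + 5·(-14) − 3·82 = -207

-207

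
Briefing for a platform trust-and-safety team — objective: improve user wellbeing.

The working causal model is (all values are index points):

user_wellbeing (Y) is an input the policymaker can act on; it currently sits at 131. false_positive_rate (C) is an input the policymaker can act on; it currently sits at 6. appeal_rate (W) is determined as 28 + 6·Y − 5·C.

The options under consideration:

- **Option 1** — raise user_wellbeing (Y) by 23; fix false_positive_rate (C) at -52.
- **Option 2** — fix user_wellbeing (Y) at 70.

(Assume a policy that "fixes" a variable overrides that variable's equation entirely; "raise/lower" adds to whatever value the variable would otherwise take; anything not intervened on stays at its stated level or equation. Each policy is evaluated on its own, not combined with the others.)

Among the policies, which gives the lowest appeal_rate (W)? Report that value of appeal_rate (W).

418

Option 1 (Y + 23, C := -52):
  Y = 131 + 23 = 154
  C = -52
  W = 28 + 6·154 − 5·(-52) = 1212
Option 2 (Y := 70):
  Y = 70
  C = 6
  W = 28 + 6·70 − 5·6 = 418
Comparing — Option 1: W=1212, Option 2: W=418. Lowest is 418 (Option 2).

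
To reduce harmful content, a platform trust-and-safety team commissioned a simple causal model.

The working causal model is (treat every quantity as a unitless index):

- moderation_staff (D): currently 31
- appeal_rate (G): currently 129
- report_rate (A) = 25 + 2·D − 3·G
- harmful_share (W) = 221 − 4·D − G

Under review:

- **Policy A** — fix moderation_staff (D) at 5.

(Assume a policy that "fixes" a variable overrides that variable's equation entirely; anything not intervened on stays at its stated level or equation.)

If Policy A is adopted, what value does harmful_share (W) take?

72

Policy A (D := 5):
  D = 5
  G = 129
  W = 221 − 4·5 − 129 = 72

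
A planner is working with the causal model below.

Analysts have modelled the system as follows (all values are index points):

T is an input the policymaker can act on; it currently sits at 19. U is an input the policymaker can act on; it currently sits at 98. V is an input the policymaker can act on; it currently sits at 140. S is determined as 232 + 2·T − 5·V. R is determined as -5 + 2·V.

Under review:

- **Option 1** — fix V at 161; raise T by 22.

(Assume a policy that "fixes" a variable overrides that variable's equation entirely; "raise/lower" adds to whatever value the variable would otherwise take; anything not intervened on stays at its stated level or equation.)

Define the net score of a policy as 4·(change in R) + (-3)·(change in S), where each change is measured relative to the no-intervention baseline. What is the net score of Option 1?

Baseline:
  T = 19
  V = 140
  S = 232 + 2·19 − 5·140 = -430
  R = -5 + 2·140 = 275
Option 1 (V := 161, T + 22):
  T = 19 + 22 = 41
  V = 161
  S = 232 + 2·41 − 5·161 = -491
  R = -5 + 2·161 = 317
ΔR = 317 − 275 = 42; ΔS = -491 − (-430) = -61
Score = 4·42 + (-3)·(-61) = 351

351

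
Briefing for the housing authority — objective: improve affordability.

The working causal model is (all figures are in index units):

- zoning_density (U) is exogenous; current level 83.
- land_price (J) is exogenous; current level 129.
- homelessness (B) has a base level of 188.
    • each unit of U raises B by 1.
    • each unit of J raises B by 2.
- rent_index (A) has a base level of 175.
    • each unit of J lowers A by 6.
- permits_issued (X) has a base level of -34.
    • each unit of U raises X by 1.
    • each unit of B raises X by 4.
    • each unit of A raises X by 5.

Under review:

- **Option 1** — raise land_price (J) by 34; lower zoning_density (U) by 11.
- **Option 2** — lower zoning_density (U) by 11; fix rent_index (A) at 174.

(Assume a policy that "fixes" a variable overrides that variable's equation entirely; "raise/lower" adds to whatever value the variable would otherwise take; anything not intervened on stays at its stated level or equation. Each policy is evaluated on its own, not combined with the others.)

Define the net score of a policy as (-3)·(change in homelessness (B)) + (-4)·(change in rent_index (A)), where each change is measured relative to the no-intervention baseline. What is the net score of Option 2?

-3059

Baseline:
  U = 83
  J = 129
  B = 188 + 83 + 2·129 = 529
  A = 175 − 6·129 = -599
Option 2 (U − 11, A := 174):
  U = 83 − 11 = 72
  J = 129
  B = 188 + 72 + 2·129 = 518
  A = 174
ΔB = 518 − 529 = -11; ΔA = 174 − (-599) = 773
Score = (-3)·(-11) + (-4)·773 = -3059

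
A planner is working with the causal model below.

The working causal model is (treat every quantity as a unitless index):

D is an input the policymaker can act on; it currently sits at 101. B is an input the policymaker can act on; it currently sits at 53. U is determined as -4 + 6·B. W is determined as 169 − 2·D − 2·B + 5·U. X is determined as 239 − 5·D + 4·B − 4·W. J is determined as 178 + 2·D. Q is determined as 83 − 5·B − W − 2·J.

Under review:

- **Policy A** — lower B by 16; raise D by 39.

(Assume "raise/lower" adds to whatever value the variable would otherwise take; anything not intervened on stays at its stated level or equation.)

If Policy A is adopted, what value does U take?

Policy A (B − 16, D + 39):
  B = 53 − 16 = 37
  U = -4 + 6·37 = 218

218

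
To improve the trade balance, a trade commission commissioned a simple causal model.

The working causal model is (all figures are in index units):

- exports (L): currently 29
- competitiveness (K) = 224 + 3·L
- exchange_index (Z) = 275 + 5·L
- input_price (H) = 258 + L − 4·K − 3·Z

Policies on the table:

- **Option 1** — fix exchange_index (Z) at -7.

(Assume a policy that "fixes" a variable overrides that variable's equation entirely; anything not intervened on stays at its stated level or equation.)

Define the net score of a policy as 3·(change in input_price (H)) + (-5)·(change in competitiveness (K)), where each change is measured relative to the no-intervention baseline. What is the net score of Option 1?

Baseline:
  L = 29
  K = 224 + 3·29 = 311
  Z = 275 + 5·29 = 420
  H = 258 + 29 − 4·311 − 3·420 = -2217
Option 1 (Z := -7):
  L = 29
  K = 224 + 3·29 = 311
  Z = -7
  H = 258 + 29 − 4·311 − 3·(-7) = -936
ΔH = -936 − (-2217) = 1281; ΔK = 311 − 311 = 0
Score = 3·1281 + (-5)·0 = 3843

3843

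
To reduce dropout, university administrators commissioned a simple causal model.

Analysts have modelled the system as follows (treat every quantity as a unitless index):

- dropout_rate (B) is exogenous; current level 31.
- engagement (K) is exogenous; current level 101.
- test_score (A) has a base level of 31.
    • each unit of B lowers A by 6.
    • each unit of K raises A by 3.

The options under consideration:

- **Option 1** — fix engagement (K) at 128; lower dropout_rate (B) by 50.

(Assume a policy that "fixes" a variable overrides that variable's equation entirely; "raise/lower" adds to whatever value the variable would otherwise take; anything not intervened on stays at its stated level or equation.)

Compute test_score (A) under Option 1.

Option 1 (K := 128, B − 50):
  B = 31 − 50 = -19
  K = 128
  A = 31 − 6·(-19) + 3·128 = 529

529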